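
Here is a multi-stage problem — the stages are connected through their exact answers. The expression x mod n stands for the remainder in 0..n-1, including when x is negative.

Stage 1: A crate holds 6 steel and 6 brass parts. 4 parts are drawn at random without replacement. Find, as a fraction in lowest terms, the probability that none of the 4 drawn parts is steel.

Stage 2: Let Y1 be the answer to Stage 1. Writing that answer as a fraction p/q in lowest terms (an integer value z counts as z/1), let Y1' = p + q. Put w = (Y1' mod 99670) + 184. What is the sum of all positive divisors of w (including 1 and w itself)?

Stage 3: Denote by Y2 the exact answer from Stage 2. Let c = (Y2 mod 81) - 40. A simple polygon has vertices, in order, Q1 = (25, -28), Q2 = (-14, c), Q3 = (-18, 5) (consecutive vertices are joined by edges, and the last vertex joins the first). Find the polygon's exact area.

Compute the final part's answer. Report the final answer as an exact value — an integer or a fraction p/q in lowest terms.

Stage 1: total draws C(12,4) = 495; favorable C(6,4) = 15; P = 1/33; answer 1/33
Stage 2: Y1 = 1/33; threaded value p + q = 34; w = 218; 218 = 2 * 109; sigma = (1 + 2) * (1 + 109) = 3 * 110 = 330; answer 330
Stage 3: Y2 = 330; c = -34; cross terms: (25*-34 - -14*-28)=-1242, (-14*5 - -18*-34)=-682, (-18*-28 - 25*5)=379; twice the area = |-1545| = 1545; area = 1545/2; answer 1545/2

1545/2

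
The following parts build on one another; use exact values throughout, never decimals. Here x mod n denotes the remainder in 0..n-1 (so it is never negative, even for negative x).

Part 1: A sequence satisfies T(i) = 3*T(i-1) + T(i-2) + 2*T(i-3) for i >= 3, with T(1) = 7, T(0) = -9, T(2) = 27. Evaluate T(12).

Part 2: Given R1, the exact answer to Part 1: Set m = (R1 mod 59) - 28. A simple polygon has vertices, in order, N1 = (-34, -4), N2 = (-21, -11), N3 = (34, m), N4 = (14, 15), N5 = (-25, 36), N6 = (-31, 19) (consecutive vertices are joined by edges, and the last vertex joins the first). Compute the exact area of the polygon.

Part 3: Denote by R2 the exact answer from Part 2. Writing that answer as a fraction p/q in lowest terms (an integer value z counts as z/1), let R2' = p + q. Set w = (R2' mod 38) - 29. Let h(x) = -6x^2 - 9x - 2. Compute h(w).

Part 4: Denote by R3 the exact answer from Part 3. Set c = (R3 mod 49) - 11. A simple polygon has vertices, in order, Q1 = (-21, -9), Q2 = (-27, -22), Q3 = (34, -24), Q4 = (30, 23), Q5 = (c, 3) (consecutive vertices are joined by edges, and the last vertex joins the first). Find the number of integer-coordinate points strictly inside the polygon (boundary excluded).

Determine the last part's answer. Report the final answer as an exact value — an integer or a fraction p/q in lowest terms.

Part 1: T(3) = 3*(27) + 1*(7) + 2*(-9) = 70; iterating: T(3)=70, T(4)=251, T(5)=877, T(6)=3022, T(7)=10445, T(8)=36111, T(9)=124822, T(10)=431467, T(11)=1491445, T(12)=5155446; answer 5155446
Part 2: R1 = 5155446; m = -2; cross terms: (-34*-11 - -21*-4)=290, (-21*-2 - 34*-11)=416, (34*15 - 14*-2)=538, (14*36 - -25*15)=879, (-25*19 - -31*36)=641, (-31*-4 - -34*19)=770; twice the area = |3534| = 3534; area = 1767; answer 1767
Part 3: R2 = 1767; threaded value p + q = 1768; w = -9; -6*(-9)^2 - 9*(-9)^1 - 2 = (-486) + (81) + (-2) = -407; answer -407
Part 4: R3 = -407; c = 23; cross terms: (-21*-22 - -27*-9)=219, (-27*-24 - 34*-22)=1396, (34*23 - 30*-24)=1502, (30*3 - 23*23)=-439, (23*-9 - -21*3)=-144; twice the area = |2534| = 2534; area = 1267; boundary points = 1 + 1 + 1 + 1 + 4 = 8; strictly interior points = area - boundary/2 + 1 = 1264; answer 1264

1264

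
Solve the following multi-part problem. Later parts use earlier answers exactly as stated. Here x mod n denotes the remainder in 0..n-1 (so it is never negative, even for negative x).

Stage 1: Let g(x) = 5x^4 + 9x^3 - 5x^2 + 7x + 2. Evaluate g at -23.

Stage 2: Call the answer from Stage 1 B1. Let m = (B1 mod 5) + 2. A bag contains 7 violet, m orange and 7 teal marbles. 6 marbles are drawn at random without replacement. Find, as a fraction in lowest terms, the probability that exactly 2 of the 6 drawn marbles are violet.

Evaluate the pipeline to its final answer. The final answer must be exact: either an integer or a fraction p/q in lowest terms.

495/1292

Stage 1: 5*(-23)^4 + 9*(-23)^3 - 5*(-23)^2 + 7*(-23)^1 + 2 = (1399205) + (-109503) + (-2645) + (-161) + (2) = 1286898; answer 1286898
Stage 2: B1 = 1286898; m = 5; total draws C(19,6) = 27132; favorable C(7,2)*C(12,4) = 10395; P = 495/1292; answer 495/1292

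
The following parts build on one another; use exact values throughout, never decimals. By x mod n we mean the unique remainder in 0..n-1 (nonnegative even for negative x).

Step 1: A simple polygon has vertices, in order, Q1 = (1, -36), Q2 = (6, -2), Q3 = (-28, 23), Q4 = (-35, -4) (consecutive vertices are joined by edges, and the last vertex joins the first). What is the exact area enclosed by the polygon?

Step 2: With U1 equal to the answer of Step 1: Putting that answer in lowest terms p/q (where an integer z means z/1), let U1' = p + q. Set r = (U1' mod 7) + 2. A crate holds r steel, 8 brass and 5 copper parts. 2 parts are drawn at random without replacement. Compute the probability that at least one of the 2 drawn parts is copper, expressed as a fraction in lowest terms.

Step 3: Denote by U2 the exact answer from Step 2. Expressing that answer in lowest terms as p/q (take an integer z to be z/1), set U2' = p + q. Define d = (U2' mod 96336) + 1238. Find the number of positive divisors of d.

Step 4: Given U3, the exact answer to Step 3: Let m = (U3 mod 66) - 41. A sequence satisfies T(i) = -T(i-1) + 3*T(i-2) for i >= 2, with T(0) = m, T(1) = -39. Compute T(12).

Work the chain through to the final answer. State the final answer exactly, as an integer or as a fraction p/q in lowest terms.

6819

Step 1: cross terms: (1*-2 - 6*-36)=214, (6*23 - -28*-2)=82, (-28*-4 - -35*23)=917, (-35*-36 - 1*-4)=1264; twice the area = |2477| = 2477; area = 2477/2; answer 2477/2
Step 2: U1 = 2477/2; threaded value p + q = 2479; r = 3; total draws C(16,2) = 120; complement C(11,2) = 55; favorable 120 - 55 = 65; P = 13/24; answer 13/24
Step 3: U2 = 13/24; threaded value p + q = 37; d = 1275; 1275 = 3 * 5^2 * 17; number of divisors = (1+1) * (2+1) * (1+1) = 12; answer 12
Step 4: U3 = 12; m = -29; T(2) = -1*(-39) + 3*(-29) = -48; iterating: T(2)=-48, T(3)=-69, T(4)=-75, T(5)=-132, T(6)=-93, T(7)=-303, T(8)=24, T(9)=-933, T(10)=1005, T(11)=-3804, T(12)=6819; answer 6819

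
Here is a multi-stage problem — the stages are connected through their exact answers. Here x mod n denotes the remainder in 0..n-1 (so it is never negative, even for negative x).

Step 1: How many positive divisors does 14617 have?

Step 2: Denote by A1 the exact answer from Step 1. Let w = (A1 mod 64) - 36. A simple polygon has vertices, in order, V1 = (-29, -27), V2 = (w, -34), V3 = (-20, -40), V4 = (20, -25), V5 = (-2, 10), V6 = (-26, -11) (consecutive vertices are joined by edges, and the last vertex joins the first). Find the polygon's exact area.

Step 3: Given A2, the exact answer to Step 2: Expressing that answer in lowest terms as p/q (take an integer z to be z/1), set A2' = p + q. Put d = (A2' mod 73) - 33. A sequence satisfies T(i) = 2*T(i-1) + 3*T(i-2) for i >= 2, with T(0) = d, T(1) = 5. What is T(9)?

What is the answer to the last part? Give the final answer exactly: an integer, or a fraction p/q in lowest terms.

Step 1: 14617 = 47 * 311; number of divisors = (1+1) * (1+1) = 4; answer 4
Step 2: A1 = 4; w = -32; cross terms: (-29*-34 - -32*-27)=122, (-32*-40 - -20*-34)=600, (-20*-25 - 20*-40)=1300, (20*10 - -2*-25)=150, (-2*-11 - -26*10)=282, (-26*-27 - -29*-11)=383; twice the area = |2837| = 2837; area = 2837/2; answer 2837/2
Step 3: A2 = 2837/2; threaded value p + q = 2839; d = 32; T(2) = 2*(5) + 3*(32) = 106; iterating: T(2)=106, T(3)=227, T(4)=772, T(5)=2225, T(6)=6766, T(7)=20207, T(8)=60712, T(9)=182045; answer 182045

182045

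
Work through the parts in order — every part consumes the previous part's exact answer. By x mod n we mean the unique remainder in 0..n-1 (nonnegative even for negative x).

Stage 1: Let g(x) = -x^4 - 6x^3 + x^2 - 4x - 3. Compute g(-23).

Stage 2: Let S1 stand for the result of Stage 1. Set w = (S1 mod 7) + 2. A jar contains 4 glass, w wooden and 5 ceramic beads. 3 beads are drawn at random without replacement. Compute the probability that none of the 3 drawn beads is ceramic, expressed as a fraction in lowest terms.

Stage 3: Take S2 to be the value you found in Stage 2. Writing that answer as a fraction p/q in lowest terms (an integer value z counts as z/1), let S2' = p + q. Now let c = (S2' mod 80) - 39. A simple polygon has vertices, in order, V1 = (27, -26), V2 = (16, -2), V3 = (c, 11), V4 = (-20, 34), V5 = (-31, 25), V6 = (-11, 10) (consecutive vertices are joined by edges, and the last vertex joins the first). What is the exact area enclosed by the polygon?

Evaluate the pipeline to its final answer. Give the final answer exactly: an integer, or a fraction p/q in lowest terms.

1509/2

Stage 1: -1*(-23)^4 - 6*(-23)^3 + 1*(-23)^2 - 4*(-23)^1 - 3 = (-279841) + (73002) + (529) + (92) + (-3) = -206221; answer -206221
Stage 2: S1 = -206221; w = 8; total draws C(17,3) = 680; favorable C(12,3) = 220; P = 11/34; answer 11/34
Stage 3: S2 = 11/34; threaded value p + q = 45; c = 6; cross terms: (27*-2 - 16*-26)=362, (16*11 - 6*-2)=188, (6*34 - -20*11)=424, (-20*25 - -31*34)=554, (-31*10 - -11*25)=-35, (-11*-26 - 27*10)=16; twice the area = |1509| = 1509; area = 1509/2; answer 1509/2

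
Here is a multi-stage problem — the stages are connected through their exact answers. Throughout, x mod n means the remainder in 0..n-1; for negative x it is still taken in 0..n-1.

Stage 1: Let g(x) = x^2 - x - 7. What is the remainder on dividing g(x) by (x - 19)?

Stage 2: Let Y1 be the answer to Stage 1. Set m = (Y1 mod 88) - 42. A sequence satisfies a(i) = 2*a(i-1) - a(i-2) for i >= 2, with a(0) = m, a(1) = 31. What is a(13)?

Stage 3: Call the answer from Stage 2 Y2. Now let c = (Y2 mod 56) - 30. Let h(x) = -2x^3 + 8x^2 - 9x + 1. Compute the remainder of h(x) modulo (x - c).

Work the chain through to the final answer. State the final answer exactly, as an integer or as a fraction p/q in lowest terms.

Stage 1: remainder = value at the root: 1*(19)^2 - 1*(19)^1 - 7 = (361) + (-19) + (-7) = 335; answer 335
Stage 2: Y1 = 335; m = 29; a(2) = 2*(31) - 1*(29) = 33; iterating: a(2)=33, a(3)=35, a(4)=37, a(5)=39, a(6)=41, a(7)=43, a(8)=45, a(9)=47, a(10)=49, a(11)=51, a(12)=53, a(13)=55; answer 55
Stage 3: Y2 = 55; c = 25; remainder = value at the root: -2*(25)^3 + 8*(25)^2 - 9*(25)^1 + 1 = (-31250) + (5000) + (-225) + (1) = -26474; answer -26474

-26474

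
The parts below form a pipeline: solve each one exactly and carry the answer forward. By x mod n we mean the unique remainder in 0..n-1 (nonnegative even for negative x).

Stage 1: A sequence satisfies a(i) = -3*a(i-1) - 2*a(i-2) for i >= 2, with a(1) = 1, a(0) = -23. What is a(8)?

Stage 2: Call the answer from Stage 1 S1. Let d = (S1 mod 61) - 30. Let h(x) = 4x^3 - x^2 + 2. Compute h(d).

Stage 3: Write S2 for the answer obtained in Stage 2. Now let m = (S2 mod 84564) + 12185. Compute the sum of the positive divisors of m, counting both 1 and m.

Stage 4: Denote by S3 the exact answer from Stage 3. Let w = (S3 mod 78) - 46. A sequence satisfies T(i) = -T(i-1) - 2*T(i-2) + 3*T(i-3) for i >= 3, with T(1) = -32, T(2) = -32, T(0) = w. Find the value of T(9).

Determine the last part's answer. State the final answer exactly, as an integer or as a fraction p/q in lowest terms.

2128

Stage 1: a(2) = -3*(1) - 2*(-23) = 43; iterating: a(2)=43, a(3)=-131, a(4)=307, a(5)=-659, a(6)=1363, a(7)=-2771, a(8)=5587; answer 5587
Stage 2: S1 = 5587; d = 6; 4*(6)^3 - 1*(6)^2 + 2 = (864) + (-36) + (2) = 830; answer 830
Stage 3: S2 = 830; m = 13015; 13015 = 5 * 19 * 137; sigma = (1 + 5) * (1 + 19) * (1 + 137) = 6 * 20 * 138 = 16560; answer 16560
Stage 4: S3 = 16560; w = -22; T(3) = -1*(-32) - 2*(-32) + 3*(-22) = 30; iterating: T(3)=30, T(4)=-62, T(5)=-94, T(6)=308, T(7)=-306, T(8)=-592, T(9)=2128; answer 2128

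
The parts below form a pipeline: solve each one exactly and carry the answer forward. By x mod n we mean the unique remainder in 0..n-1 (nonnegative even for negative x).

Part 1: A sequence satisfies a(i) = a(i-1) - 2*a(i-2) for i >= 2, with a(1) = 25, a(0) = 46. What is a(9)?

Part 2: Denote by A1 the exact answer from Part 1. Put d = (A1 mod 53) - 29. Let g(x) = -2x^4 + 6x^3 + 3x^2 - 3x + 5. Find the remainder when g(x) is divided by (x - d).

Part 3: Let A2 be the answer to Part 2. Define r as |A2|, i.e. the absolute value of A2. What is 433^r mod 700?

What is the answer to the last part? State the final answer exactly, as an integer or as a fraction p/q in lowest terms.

Part 1: a(2) = 1*(25) - 2*(46) = -67; iterating: a(2)=-67, a(3)=-117, a(4)=17, a(5)=251, a(6)=217, a(7)=-285, a(8)=-719, a(9)=-149; answer -149
Part 2: A1 = -149; d = -19; remainder = value at the root: -2*(-19)^4 + 6*(-19)^3 + 3*(-19)^2 - 3*(-19)^1 + 5 = (-260642) + (-41154) + (1083) + (57) + (5) = -300651; answer -300651
Part 3: A2 = -300651; r = 300651; squarings mod 700: 433^1=433, 433^2=589, 433^4=421, 433^8=141, 433^16=281, 433^32=561, 433^64=421, 433^128=141, 433^256=281, 433^512=561, 433^1024=421, 433^2048=141, 433^4096=281, 433^8192=561, 433^16384=421, 433^32768=141, 433^65536=281, 433^131072=561, 433^262144=421; 433^300651 = 433^1 * 433^2 * 433^8 * 433^32 * 433^64 * 433^512 * 433^1024 * 433^4096 * 433^32768 * 433^262144 = 517 (mod 700); answer 517

517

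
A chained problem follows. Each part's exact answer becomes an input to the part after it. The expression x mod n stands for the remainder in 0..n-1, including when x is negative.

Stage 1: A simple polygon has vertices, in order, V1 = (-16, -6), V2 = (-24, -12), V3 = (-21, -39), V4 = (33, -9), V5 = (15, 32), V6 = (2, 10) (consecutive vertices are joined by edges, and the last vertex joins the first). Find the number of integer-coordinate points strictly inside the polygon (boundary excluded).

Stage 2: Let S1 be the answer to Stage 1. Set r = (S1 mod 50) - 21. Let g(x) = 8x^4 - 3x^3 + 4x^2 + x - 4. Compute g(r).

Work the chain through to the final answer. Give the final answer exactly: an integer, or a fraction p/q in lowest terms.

121590

Stage 1: cross terms: (-16*-12 - -24*-6)=48, (-24*-39 - -21*-12)=684, (-21*-9 - 33*-39)=1476, (33*32 - 15*-9)=1191, (15*10 - 2*32)=86, (2*-6 - -16*10)=148; twice the area = |3633| = 3633; area = 3633/2; boundary points = 2 + 3 + 6 + 1 + 1 + 2 = 15; strictly interior points = area - boundary/2 + 1 = 1810; answer 1810
Stage 2: S1 = 1810; r = -11; 8*(-11)^4 - 3*(-11)^3 + 4*(-11)^2 + 1*(-11)^1 - 4 = (117128) + (3993) + (484) + (-11) + (-4) = 121590; answer 121590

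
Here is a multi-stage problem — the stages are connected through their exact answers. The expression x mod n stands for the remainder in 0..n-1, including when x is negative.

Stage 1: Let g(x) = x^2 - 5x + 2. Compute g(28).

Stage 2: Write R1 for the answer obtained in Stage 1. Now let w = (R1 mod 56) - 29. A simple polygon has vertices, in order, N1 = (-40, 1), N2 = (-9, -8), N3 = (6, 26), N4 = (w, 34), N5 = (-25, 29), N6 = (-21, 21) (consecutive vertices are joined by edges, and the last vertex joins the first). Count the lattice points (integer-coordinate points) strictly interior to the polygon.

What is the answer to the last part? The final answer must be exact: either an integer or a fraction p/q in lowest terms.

1048

Stage 1: 1*(28)^2 - 5*(28)^1 + 2 = (784) + (-140) + (2) = 646; answer 646
Stage 2: R1 = 646; w = 1; cross terms: (-40*-8 - -9*1)=329, (-9*26 - 6*-8)=-186, (6*34 - 1*26)=178, (1*29 - -25*34)=879, (-25*21 - -21*29)=84, (-21*1 - -40*21)=819; twice the area = |2103| = 2103; area = 2103/2; boundary points = 1 + 1 + 1 + 1 + 4 + 1 = 9; strictly interior points = area - boundary/2 + 1 = 1048; answer 1048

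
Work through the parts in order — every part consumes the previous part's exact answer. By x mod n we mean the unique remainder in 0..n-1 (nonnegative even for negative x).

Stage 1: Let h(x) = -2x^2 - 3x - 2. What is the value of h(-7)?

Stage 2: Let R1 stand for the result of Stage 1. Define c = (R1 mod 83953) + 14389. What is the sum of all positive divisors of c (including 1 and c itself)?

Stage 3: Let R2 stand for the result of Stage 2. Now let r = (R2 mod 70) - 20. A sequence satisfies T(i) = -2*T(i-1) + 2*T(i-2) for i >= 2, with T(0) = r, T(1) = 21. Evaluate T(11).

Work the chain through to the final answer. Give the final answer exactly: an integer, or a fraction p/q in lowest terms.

142944

Stage 1: -2*(-7)^2 - 3*(-7)^1 - 2 = (-98) + (21) + (-2) = -79; answer -79
Stage 2: R1 = -79; c = 98263; 98263 = 11 * 8933; sigma = (1 + 11) * (1 + 8933) = 12 * 8934 = 107208; answer 107208
Stage 3: R2 = 107208; r = 18; T(2) = -2*(21) + 2*(18) = -6; iterating: T(2)=-6, T(3)=54, T(4)=-120, T(5)=348, T(6)=-936, T(7)=2568, T(8)=-7008, T(9)=19152, T(10)=-52320, T(11)=142944; answer 142944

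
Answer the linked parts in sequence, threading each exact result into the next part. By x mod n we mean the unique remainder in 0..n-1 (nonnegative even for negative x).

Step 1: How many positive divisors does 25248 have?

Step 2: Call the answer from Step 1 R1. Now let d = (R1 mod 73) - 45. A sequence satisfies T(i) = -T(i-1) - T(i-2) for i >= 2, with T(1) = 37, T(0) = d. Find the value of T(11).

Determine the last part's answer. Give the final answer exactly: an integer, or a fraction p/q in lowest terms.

-16

Step 1: 25248 = 2^5 * 3 * 263; number of divisors = (5+1) * (1+1) * (1+1) = 24; answer 24
Step 2: R1 = 24; d = -21; T(2) = -1*(37) - 1*(-21) = -16; iterating: T(2)=-16, T(3)=-21, T(4)=37, T(5)=-16, T(6)=-21, T(7)=37, T(8)=-16, T(9)=-21, T(10)=37, T(11)=-16; answer -16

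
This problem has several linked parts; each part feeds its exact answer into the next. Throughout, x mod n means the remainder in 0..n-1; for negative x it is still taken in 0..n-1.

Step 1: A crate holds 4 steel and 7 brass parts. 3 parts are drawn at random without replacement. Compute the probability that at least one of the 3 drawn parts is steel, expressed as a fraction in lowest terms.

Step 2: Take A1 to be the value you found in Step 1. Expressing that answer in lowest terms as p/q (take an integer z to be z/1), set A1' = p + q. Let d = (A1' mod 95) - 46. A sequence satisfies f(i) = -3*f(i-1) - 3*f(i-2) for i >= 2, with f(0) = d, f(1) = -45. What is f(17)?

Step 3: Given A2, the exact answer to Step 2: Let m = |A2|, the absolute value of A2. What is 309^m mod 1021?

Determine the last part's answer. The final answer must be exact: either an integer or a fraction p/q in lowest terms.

Step 1: total draws C(11,3) = 165; complement C(7,3) = 35; favorable 165 - 35 = 130; P = 26/33; answer 26/33
Step 2: A1 = 26/33; threaded value p + q = 59; d = 13; f(2) = -3*(-45) - 3*(13) = 96; iterating: f(2)=96, f(3)=-153, f(4)=171, f(5)=-54, f(6)=-351, f(7)=1215, f(8)=-2592, f(9)=4131, f(10)=-4617, f(11)=1458, f(12)=9477, f(13)=-32805, f(14)=69984, f(15)=-111537, f(16)=124659, f(17)=-39366; answer -39366
Step 3: A2 = -39366; m = 39366; squarings mod 1021: 309^1=309, 309^2=528, 309^4=51, 309^8=559, 309^16=55, 309^32=983, 309^64=423, 309^128=254, 309^256=193, 309^512=493, 309^1024=51, 309^2048=559, 309^4096=55, 309^8192=983, 309^16384=423, 309^32768=254; 309^39366 = 309^2 * 309^4 * 309^64 * 309^128 * 309^256 * 309^2048 * 309^4096 * 309^32768 = 759 (mod 1021); answer 759

759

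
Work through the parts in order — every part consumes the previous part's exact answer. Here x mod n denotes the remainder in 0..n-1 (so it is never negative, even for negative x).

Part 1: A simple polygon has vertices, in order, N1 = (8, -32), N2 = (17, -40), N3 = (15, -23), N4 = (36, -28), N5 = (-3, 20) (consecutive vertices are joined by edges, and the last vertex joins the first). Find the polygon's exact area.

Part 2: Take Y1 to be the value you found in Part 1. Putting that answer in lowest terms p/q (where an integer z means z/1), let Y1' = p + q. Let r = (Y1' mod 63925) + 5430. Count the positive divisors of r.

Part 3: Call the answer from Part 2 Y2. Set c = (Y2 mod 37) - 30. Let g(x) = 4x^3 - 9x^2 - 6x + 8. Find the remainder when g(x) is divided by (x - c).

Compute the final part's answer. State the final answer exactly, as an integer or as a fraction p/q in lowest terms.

-60328

Part 1: cross terms: (8*-40 - 17*-32)=224, (17*-23 - 15*-40)=209, (15*-28 - 36*-23)=408, (36*20 - -3*-28)=636, (-3*-32 - 8*20)=-64; twice the area = |1413| = 1413; area = 1413/2; answer 1413/2
Part 2: Y1 = 1413/2; threaded value p + q = 1415; r = 6845; 6845 = 5 * 37^2; number of divisors = (1+1) * (2+1) = 6; answer 6
Part 3: Y2 = 6; c = -24; remainder = value at the root: 4*(-24)^3 - 9*(-24)^2 - 6*(-24)^1 + 8 = (-55296) + (-5184) + (144) + (8) = -60328; answer -60328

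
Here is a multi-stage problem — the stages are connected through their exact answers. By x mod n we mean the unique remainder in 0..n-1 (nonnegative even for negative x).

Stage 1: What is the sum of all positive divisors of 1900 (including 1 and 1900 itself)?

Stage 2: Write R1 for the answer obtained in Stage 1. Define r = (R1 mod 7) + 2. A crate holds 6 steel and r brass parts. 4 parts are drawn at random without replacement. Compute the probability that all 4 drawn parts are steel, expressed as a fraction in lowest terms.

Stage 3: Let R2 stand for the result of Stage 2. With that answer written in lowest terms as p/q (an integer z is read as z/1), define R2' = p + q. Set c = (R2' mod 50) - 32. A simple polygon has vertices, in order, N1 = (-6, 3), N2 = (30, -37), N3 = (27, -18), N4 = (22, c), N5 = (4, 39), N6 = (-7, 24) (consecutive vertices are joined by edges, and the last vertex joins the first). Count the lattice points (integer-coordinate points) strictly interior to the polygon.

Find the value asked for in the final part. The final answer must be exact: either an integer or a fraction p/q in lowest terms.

Stage 1: 1900 = 2^2 * 5^2 * 19; sigma = (1 + 2 + 4) * (1 + 5 + 25) * (1 + 19) = 7 * 31 * 20 = 4340; answer 4340
Stage 2: R1 = 4340; r = 2; total draws C(8,4) = 70; favorable C(6,4) = 15; P = 3/14; answer 3/14
Stage 3: R2 = 3/14; threaded value p + q = 17; c = -15; cross terms: (-6*-37 - 30*3)=132, (30*-18 - 27*-37)=459, (27*-15 - 22*-18)=-9, (22*39 - 4*-15)=918, (4*24 - -7*39)=369, (-7*3 - -6*24)=123; twice the area = |1992| = 1992; area = 996; boundary points = 4 + 1 + 1 + 18 + 1 + 1 = 26; strictly interior points = area - boundary/2 + 1 = 984; answer 984

984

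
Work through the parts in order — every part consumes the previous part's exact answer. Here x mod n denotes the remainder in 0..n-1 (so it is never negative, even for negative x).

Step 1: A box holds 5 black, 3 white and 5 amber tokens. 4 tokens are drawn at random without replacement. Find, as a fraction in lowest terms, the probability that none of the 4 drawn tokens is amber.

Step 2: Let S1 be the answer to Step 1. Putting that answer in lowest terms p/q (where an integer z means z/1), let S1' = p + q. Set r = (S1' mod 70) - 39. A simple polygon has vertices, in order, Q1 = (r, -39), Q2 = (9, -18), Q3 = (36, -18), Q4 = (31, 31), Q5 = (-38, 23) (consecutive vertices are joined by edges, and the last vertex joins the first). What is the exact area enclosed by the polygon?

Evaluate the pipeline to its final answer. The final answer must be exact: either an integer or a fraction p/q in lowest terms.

3393

Step 1: total draws C(13,4) = 715; favorable C(8,4) = 70; P = 14/143; answer 14/143
Step 2: S1 = 14/143; threaded value p + q = 157; r = -22; cross terms: (-22*-18 - 9*-39)=747, (9*-18 - 36*-18)=486, (36*31 - 31*-18)=1674, (31*23 - -38*31)=1891, (-38*-39 - -22*23)=1988; twice the area = |6786| = 6786; area = 3393; answer 3393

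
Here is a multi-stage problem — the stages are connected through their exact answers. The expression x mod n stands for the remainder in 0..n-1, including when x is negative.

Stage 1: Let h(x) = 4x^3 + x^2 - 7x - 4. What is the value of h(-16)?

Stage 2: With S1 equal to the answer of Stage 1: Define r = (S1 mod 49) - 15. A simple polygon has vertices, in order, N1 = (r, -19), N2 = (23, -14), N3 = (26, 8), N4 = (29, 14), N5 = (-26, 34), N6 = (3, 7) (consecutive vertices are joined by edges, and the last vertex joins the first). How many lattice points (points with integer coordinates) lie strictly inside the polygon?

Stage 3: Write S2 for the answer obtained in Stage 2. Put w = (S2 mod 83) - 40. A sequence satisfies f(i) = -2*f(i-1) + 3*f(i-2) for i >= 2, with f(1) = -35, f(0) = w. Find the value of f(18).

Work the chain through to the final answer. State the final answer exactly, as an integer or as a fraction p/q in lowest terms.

Stage 1: 4*(-16)^3 + 1*(-16)^2 - 7*(-16)^1 - 4 = (-16384) + (256) + (112) + (-4) = -16020; answer -16020
Stage 2: S1 = -16020; r = -12; cross terms: (-12*-14 - 23*-19)=605, (23*8 - 26*-14)=548, (26*14 - 29*8)=132, (29*34 - -26*14)=1350, (-26*7 - 3*34)=-284, (3*-19 - -12*7)=27; twice the area = |2378| = 2378; area = 1189; boundary points = 5 + 1 + 3 + 5 + 1 + 1 = 16; strictly interior points = area - boundary/2 + 1 = 1182; answer 1182
Stage 3: S2 = 1182; w = -20; f(2) = -2*(-35) + 3*(-20) = 10; iterating: f(2)=10, f(3)=-125, f(4)=280, f(5)=-935, f(6)=2710, f(7)=-8225, f(8)=24580, f(9)=-73835, f(10)=221410, f(11)=-664325, f(12)=1992880, f(13)=-5978735, f(14)=17936110, f(15)=-53808425, f(16)=161425180, f(17)=-484275635, f(18)=1452826810; answer 1452826810

1452826810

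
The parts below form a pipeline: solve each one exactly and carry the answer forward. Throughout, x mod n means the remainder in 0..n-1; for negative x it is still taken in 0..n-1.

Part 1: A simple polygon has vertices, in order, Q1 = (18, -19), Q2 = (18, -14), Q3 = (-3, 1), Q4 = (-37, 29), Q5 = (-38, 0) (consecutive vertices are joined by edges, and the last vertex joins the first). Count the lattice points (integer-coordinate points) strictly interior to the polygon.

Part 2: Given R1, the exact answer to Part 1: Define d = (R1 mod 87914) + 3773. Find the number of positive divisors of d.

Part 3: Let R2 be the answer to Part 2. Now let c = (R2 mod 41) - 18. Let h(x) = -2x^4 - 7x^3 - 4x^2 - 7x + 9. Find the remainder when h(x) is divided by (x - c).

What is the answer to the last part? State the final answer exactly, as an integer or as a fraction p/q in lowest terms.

Part 1: cross terms: (18*-14 - 18*-19)=90, (18*1 - -3*-14)=-24, (-3*29 - -37*1)=-50, (-37*0 - -38*29)=1102, (-38*-19 - 18*0)=722; twice the area = |1840| = 1840; area = 920; boundary points = 5 + 3 + 2 + 1 + 1 = 12; strictly interior points = area - boundary/2 + 1 = 915; answer 915
Part 2: R1 = 915; d = 4688; 4688 = 2^4 * 293; number of divisors = (4+1) * (1+1) = 10; answer 10
Part 3: R2 = 10; c = -8; remainder = value at the root: -2*(-8)^4 - 7*(-8)^3 - 4*(-8)^2 - 7*(-8)^1 + 9 = (-8192) + (3584) + (-256) + (56) + (9) = -4799; answer -4799

-4799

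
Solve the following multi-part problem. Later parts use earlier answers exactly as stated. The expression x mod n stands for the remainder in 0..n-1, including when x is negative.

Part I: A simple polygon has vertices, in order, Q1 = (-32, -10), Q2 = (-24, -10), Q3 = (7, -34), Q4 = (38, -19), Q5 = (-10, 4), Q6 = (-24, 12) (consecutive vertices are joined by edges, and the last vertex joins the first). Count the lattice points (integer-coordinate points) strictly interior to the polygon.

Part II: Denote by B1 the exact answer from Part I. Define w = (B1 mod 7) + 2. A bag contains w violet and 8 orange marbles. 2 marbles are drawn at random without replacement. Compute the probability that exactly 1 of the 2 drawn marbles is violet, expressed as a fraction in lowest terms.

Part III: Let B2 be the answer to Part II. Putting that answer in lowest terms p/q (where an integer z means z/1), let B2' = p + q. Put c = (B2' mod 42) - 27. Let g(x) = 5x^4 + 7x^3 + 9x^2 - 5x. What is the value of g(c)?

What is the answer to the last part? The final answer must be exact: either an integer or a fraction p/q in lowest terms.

Part I: cross terms: (-32*-10 - -24*-10)=80, (-24*-34 - 7*-10)=886, (7*-19 - 38*-34)=1159, (38*4 - -10*-19)=-38, (-10*12 - -24*4)=-24, (-24*-10 - -32*12)=624; twice the area = |2687| = 2687; area = 2687/2; boundary points = 8 + 1 + 1 + 1 + 2 + 2 = 15; strictly interior points = area - boundary/2 + 1 = 1337; answer 1337
Part II: B1 = 1337; w = 2; total draws C(10,2) = 45; favorable C(2,1)*C(8,1) = 16; P = 16/45; answer 16/45
Part III: B2 = 16/45; threaded value p + q = 61; c = -8; 5*(-8)^4 + 7*(-8)^3 + 9*(-8)^2 - 5*(-8)^1 = (20480) + (-3584) + (576) + (40) = 17512; answer 17512

17512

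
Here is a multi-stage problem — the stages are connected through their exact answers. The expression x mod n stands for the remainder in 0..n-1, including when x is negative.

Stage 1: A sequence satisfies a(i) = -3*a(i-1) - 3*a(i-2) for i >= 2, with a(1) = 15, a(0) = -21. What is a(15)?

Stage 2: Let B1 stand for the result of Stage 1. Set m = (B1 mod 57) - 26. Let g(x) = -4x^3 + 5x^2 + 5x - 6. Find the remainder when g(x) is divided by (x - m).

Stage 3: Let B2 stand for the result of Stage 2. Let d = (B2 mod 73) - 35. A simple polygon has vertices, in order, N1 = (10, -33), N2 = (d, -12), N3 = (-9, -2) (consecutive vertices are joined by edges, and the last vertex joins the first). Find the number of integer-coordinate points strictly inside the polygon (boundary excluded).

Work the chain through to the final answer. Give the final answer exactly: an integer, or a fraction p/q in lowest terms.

Stage 1: a(2) = -3*(15) - 3*(-21) = 18; iterating: a(2)=18, a(3)=-99, a(4)=243, a(5)=-432, a(6)=567, a(7)=-405, a(8)=-486, a(9)=2673, a(10)=-6561, a(11)=11664, a(12)=-15309, a(13)=10935, a(14)=13122, a(15)=-72171; answer -72171
Stage 2: B1 = -72171; m = 22; remainder = value at the root: -4*(22)^3 + 5*(22)^2 + 5*(22)^1 - 6 = (-42592) + (2420) + (110) + (-6) = -40068; answer -40068
Stage 3: B2 = -40068; d = -26; cross terms: (10*-12 - -26*-33)=-978, (-26*-2 - -9*-12)=-56, (-9*-33 - 10*-2)=317; twice the area = |-717| = 717; area = 717/2; boundary points = 3 + 1 + 1 = 5; strictly interior points = area - boundary/2 + 1 = 357; answer 357

357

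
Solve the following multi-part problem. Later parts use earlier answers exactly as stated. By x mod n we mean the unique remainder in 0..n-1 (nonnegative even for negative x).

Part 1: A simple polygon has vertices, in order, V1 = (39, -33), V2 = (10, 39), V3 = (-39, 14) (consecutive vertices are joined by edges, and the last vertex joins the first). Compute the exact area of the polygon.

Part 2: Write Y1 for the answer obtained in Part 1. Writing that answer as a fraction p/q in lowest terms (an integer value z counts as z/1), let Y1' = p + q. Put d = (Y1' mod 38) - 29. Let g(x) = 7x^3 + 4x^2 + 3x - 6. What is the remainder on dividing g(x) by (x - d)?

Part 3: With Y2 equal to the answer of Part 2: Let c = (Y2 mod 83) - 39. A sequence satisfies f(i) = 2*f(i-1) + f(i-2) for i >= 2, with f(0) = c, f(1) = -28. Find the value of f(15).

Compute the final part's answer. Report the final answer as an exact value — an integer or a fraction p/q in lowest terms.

Part 1: cross terms: (39*39 - 10*-33)=1851, (10*14 - -39*39)=1661, (-39*-33 - 39*14)=741; twice the area = |4253| = 4253; area = 4253/2; answer 4253/2
Part 2: Y1 = 4253/2; threaded value p + q = 4255; d = 8; remainder = value at the root: 7*(8)^3 + 4*(8)^2 + 3*(8)^1 - 6 = (3584) + (256) + (24) + (-6) = 3858; answer 3858
Part 3: Y2 = 3858; c = 1; f(2) = 2*(-28) + 1*(1) = -55; iterating: f(2)=-55, f(3)=-138, f(4)=-331, f(5)=-800, f(6)=-1931, f(7)=-4662, f(8)=-11255, f(9)=-27172, f(10)=-65599, f(11)=-158370, f(12)=-382339, f(13)=-923048, f(14)=-2228435, f(15)=-5379918; answer -5379918

-5379918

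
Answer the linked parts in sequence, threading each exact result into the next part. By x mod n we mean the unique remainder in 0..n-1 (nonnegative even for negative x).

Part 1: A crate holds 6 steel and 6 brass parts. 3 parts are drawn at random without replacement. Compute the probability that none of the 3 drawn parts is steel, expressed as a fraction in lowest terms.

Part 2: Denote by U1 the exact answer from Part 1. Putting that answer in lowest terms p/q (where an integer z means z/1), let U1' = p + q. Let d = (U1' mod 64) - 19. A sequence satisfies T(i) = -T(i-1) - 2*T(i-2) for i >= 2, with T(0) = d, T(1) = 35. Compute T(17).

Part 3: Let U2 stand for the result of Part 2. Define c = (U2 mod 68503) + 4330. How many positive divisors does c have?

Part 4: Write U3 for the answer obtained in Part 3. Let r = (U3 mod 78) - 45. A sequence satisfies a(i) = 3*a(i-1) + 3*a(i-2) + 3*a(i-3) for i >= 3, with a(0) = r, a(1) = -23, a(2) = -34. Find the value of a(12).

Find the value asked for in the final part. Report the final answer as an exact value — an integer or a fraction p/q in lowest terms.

Part 1: total draws C(12,3) = 220; favorable C(6,3) = 20; P = 1/11; answer 1/11
Part 2: U1 = 1/11; threaded value p + q = 12; d = -7; T(2) = -1*(35) - 2*(-7) = -21; iterating: T(2)=-21, T(3)=-49, T(4)=91, T(5)=7, T(6)=-189, T(7)=175, T(8)=203, T(9)=-553, T(10)=147, T(11)=959, T(12)=-1253, T(13)=-665, T(14)=3171, T(15)=-1841, T(16)=-4501, T(17)=8183; answer 8183
Part 3: U2 = 8183; c = 12513; 12513 = 3 * 43 * 97; number of divisors = (1+1) * (1+1) * (1+1) = 8; answer 8
Part 4: U3 = 8; r = -37; a(3) = 3*(-34) + 3*(-23) + 3*(-37) = -282; iterating: a(3)=-282, a(4)=-1017, a(5)=-3999, a(6)=-15894, a(7)=-62730, a(8)=-247869, a(9)=-979479, a(10)=-3870234, a(11)=-15292746, a(12)=-60427377; answer -60427377

-60427377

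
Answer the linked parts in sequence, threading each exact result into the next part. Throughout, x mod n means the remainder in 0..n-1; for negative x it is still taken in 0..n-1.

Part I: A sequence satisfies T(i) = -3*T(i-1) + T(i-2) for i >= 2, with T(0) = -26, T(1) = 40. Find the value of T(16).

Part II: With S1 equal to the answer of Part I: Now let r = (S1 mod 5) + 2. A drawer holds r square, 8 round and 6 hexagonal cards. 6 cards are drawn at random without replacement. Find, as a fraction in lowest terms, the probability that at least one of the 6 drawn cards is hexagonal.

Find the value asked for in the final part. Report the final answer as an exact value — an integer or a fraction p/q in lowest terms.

557/572

Part I: T(2) = -3*(40) + 1*(-26) = -146; iterating: T(2)=-146, T(3)=478, T(4)=-1580, T(5)=5218, T(6)=-17234, T(7)=56920, T(8)=-187994, T(9)=620902, T(10)=-2050700, T(11)=6773002, T(12)=-22369706, T(13)=73882120, T(14)=-244016066, T(15)=805930318, T(16)=-2661807020; answer -2661807020
Part II: S1 = -2661807020; r = 2; total draws C(16,6) = 8008; complement C(10,6) = 210; favorable 8008 - 210 = 7798; P = 557/572; answer 557/572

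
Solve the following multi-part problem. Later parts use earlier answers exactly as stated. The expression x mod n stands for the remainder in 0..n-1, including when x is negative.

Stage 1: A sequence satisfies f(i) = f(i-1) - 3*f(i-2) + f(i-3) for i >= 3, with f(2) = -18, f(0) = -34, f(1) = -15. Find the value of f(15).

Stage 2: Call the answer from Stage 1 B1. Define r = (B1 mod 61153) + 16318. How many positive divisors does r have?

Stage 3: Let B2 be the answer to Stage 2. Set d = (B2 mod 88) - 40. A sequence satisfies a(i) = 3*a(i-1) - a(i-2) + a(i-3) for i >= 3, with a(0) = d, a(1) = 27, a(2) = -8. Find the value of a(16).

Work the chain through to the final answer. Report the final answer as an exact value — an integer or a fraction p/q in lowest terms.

Stage 1: f(3) = 1*(-18) - 3*(-15) + 1*(-34) = -7; iterating: f(3)=-7, f(4)=32, f(5)=35, f(6)=-68, f(7)=-141, f(8)=98, f(9)=453, f(10)=18, f(11)=-1243, f(12)=-844, f(13)=2903, f(14)=4192, f(15)=-5361; answer -5361
Stage 2: B1 = -5361; r = 72110; 72110 = 2 * 5 * 7211; number of divisors = (1+1) * (1+1) * (1+1) = 8; answer 8
Stage 3: B2 = 8; d = -32; a(3) = 3*(-8) - 1*(27) + 1*(-32) = -83; iterating: a(3)=-83, a(4)=-214, a(5)=-567, a(6)=-1570, a(7)=-4357, a(8)=-12068, a(9)=-33417, a(10)=-92540, a(11)=-256271, a(12)=-709690, a(13)=-1965339, a(14)=-5442598, a(15)=-15072145, a(16)=-41739176; answer -41739176

-41739176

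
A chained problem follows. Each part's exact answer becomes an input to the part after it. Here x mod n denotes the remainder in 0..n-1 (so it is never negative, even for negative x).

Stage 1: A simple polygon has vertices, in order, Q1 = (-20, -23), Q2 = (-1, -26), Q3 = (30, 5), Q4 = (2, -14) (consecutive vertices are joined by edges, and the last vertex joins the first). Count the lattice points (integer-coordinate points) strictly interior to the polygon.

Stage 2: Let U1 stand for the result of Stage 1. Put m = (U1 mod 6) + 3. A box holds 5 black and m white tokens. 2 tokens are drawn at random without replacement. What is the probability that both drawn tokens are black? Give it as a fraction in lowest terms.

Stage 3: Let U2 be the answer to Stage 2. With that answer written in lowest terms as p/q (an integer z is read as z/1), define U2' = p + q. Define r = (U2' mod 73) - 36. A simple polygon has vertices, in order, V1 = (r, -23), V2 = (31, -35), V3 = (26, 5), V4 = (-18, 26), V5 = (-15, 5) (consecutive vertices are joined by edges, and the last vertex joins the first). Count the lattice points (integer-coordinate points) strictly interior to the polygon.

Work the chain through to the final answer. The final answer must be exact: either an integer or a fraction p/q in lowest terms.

Stage 1: cross terms: (-20*-26 - -1*-23)=497, (-1*5 - 30*-26)=775, (30*-14 - 2*5)=-430, (2*-23 - -20*-14)=-326; twice the area = |516| = 516; area = 258; boundary points = 1 + 31 + 1 + 1 = 34; strictly interior points = area - boundary/2 + 1 = 242; answer 242
Stage 2: U1 = 242; m = 5; total draws C(10,2) = 45; favorable C(5,2) = 10; P = 2/9; answer 2/9
Stage 3: U2 = 2/9; threaded value p + q = 11; r = -25; cross terms: (-25*-35 - 31*-23)=1588, (31*5 - 26*-35)=1065, (26*26 - -18*5)=766, (-18*5 - -15*26)=300, (-15*-23 - -25*5)=470; twice the area = |4189| = 4189; area = 4189/2; boundary points = 4 + 5 + 1 + 3 + 2 = 15; strictly interior points = area - boundary/2 + 1 = 2088; answer 2088

2088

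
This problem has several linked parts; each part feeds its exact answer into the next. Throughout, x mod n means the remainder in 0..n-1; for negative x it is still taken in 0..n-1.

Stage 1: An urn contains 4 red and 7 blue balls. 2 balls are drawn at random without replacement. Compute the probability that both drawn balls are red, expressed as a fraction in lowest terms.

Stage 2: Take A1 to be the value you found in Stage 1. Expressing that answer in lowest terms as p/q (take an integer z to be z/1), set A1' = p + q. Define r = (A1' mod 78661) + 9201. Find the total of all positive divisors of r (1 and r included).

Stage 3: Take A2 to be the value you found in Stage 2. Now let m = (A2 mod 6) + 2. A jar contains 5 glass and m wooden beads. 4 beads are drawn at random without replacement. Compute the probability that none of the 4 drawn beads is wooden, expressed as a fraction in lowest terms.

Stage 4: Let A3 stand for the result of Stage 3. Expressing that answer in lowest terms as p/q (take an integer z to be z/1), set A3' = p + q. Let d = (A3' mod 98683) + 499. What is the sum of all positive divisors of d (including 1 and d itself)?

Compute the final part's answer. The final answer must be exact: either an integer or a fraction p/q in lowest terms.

Stage 1: total draws C(11,2) = 55; favorable C(4,2) = 6; P = 6/55; answer 6/55
Stage 2: A1 = 6/55; threaded value p + q = 61; r = 9262; 9262 = 2 * 11 * 421; sigma = (1 + 2) * (1 + 11) * (1 + 421) = 3 * 12 * 422 = 15192; answer 15192
Stage 3: A2 = 15192; m = 2; total draws C(7,4) = 35; favorable C(5,4) = 5; P = 1/7; answer 1/7
Stage 4: A3 = 1/7; threaded value p + q = 8; d = 507; 507 = 3 * 13^2; sigma = (1 + 3) * (1 + 13 + 169) = 4 * 183 = 732; answer 732

732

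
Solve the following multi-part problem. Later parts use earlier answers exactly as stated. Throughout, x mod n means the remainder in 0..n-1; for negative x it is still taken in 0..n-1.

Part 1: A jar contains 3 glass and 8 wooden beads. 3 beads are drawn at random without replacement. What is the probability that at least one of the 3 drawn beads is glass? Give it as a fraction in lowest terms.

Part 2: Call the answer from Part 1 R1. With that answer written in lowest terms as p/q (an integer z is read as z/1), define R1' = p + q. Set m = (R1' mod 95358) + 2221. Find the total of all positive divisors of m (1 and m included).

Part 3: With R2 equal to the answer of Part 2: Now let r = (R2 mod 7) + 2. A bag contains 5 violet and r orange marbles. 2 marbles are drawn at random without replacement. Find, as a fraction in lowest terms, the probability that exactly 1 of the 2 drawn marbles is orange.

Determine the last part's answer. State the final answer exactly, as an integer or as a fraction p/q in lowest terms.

6/11

Part 1: total draws C(11,3) = 165; complement C(8,3) = 56; favorable 165 - 56 = 109; P = 109/165; answer 109/165
Part 2: R1 = 109/165; threaded value p + q = 274; m = 2495; 2495 = 5 * 499; sigma = (1 + 5) * (1 + 499) = 6 * 500 = 3000; answer 3000
Part 3: R2 = 3000; r = 6; total draws C(11,2) = 55; favorable C(6,1)*C(5,1) = 30; P = 6/11; answer 6/11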